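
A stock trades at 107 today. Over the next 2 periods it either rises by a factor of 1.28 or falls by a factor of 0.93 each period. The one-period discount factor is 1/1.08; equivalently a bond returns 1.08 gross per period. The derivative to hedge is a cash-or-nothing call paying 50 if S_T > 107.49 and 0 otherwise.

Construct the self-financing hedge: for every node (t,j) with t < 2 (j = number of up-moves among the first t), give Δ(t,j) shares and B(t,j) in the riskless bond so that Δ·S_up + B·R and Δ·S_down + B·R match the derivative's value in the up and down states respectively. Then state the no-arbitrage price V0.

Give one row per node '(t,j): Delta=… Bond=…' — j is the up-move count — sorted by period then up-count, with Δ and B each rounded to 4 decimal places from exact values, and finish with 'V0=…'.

Since d<R<u, set p* = (R−d)/(u−d) = 0.4286; price each node as the discounted p*-expectation of its children.
At expiry t=2: V(2,0)=0.0000, V(2,1)=50.0000, V(2,2)=50.0000
  t=1,j=0: stock 99.5100 → up 127.3728 (V=50.0000), down 92.5443 (V=0.0000). Price 19.8413; hedge Δ=1.4356, bond B=-123.0159.
  t=1,j=1: stock 136.9600 → up 175.3088 (V=50.0000), down 127.3728 (V=50.0000). Price 46.2963; hedge Δ=0.0000, bond B=46.2963.
  t=0,j=0: stock 107.0000 → up 136.9600 (V=46.2963), down 99.5100 (V=19.8413). Price 28.8696; hedge Δ=0.7064, bond B=-46.7162.
Check: Δ(0,0)·S0 + B(0,0) = 28.8696 = V0.

(0,0): Delta=0.7064 Bond=-46.7162
(1,0): Delta=1.4356 Bond=-123.0159
(1,1): Delta=0.0000 Bond=46.2963
V0=28.8696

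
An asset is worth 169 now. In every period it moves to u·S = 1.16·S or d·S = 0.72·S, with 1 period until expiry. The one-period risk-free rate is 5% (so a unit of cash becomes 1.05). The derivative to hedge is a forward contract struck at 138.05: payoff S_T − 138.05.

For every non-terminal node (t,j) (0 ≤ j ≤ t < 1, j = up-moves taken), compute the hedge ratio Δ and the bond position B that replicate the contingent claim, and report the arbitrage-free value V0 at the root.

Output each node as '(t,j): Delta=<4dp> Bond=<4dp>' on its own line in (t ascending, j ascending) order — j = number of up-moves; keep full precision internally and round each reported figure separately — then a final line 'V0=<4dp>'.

(0,0): Delta=1.0000 Bond=-131.4762
V0=37.5238

No-arbitrage ⇒ martingale measure with p* = (R−d)/(u−d) = 0.7500.
Terminal payoffs: V(1,0)=-16.3700, V(1,1)=57.9900
(0,0): S=169.0000. Δ = (V_up−V_dn)/(S_up−S_dn) = (57.9900−-16.3700)/(196.0400−121.6800) = 1.0000. V = [p*·57.9900 + (1−p*)·-16.3700]/1.05 = 37.5238. B = V − Δ·S = -131.4762.
Each (Δ,B) replicates both successor values, so the strategy is self-financing and V0 is arbitrage-free.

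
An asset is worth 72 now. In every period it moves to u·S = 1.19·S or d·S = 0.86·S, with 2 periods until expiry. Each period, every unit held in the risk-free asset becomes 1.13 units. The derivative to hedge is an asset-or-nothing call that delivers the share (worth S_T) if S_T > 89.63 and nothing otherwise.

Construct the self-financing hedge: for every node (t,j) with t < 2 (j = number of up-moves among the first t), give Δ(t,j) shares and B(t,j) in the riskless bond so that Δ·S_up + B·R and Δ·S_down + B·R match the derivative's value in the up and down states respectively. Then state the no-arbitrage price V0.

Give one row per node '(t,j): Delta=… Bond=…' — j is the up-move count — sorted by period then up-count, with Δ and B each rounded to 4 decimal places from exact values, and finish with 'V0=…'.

Under the risk-neutral measure, an up-move has probability p* = (R−d)/(u−d) = 0.8182 and values discount at R = 1.13.
At expiry t=2: V(2,0)=0.0000, V(2,1)=0.0000, V(2,2)=101.9592
  t=1,j=0: stock 61.9200 → up 73.6848 (V=0.0000), down 53.2512 (V=0.0000). Price 0.0000; hedge Δ=0.0000, bond B=0.0000.
  t=1,j=1: stock 85.6800 → up 101.9592 (V=101.9592), down 73.6848 (V=0.0000). Price 73.8240; hedge Δ=3.6061, bond B=-235.1432.
  t=0,j=0: stock 72.0000 → up 85.6800 (V=73.8240), down 61.9200 (V=0.0000). Price 53.4526; hedge Δ=3.1071, bond B=-170.2566.
Check: Δ(0,0)·S0 + B(0,0) = 53.4526 = V0.

(0,0): Delta=3.1071 Bond=-170.2566
(1,0): Delta=0.0000 Bond=0.0000
(1,1): Delta=3.6061 Bond=-235.1432
V0=53.4526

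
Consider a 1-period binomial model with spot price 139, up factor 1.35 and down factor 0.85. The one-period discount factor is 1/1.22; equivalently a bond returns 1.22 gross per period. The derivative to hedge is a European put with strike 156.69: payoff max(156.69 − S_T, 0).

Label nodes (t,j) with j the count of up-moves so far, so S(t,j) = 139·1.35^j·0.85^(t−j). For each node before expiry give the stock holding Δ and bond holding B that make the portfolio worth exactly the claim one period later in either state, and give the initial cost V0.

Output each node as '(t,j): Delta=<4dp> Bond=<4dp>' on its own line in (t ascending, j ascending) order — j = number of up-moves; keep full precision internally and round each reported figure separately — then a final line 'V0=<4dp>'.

Risk-neutral probability p* = (R−d)/(u−d) = (1.22−0.85)/(1.35−0.85) = 0.7400.
Terminal values V(1,·): V(1,0)=38.5400, V(1,1)=0.0000
  t=0,j=0: stock 139.0000 → up 187.6500 (V=0.0000), down 118.1500 (V=38.5400). Price 8.2134; hedge Δ=-0.5545, bond B=85.2934.
The time-0 hedge costs 8.2134, which is the no-arbitrage price.

(0,0): Delta=-0.5545 Bond=85.2934
V0=8.2134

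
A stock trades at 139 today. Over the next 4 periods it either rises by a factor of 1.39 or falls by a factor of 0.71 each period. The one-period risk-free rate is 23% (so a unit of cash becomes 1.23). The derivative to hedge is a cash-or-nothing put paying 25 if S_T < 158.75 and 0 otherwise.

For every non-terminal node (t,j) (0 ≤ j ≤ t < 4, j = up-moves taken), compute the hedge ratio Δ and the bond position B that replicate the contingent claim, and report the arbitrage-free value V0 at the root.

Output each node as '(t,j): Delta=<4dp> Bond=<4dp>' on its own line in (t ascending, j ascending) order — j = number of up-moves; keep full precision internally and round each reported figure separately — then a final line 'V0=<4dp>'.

The replicating-portfolio and risk-neutral prices coincide; use p* = (1.23−0.71)/(1.39−0.71) = 0.7647 for the latter.
Terminal values V(4,·): V(4,0)=25.0000, V(4,1)=25.0000, V(4,2)=25.0000, V(4,3)=0.0000, V(4,4)=0.0000
Node (3,0) S=49.7496: V=(p*·25.0000+(1−p*)·25.0000)/1.23=20.3252; Δ=(25.0000−25.0000)/(69.1520−35.3222)=0.0000; B=V−Δ·S=20.3252
Node (3,1) S=97.3972: V=(p*·25.0000+(1−p*)·25.0000)/1.23=20.3252; Δ=(25.0000−25.0000)/(135.3821−69.1520)=0.0000; B=V−Δ·S=20.3252
Node (3,2) S=190.6789: V=(p*·0.0000+(1−p*)·25.0000)/1.23=4.7824; Δ=(0.0000−25.0000)/(265.0437−135.3821)=-0.1928; B=V−Δ·S=41.5471
Node (3,3) S=373.3010: V=(p*·0.0000+(1−p*)·0.0000)/1.23=0.0000; Δ=(0.0000−0.0000)/(518.8884−265.0437)=0.0000; B=V−Δ·S=0.0000
Node (2,0) S=70.0699: V=(p*·20.3252+(1−p*)·20.3252)/1.23=16.5246; Δ=(20.3252−20.3252)/(97.3972−49.7496)=0.0000; B=V−Δ·S=16.5246
Node (2,1) S=137.1791: V=(p*·4.7824+(1−p*)·20.3252)/1.23=6.8614; Δ=(4.7824−20.3252)/(190.6789−97.3972)=-0.1666; B=V−Δ·S=29.7185
Node (2,2) S=268.5619: V=(p*·0.0000+(1−p*)·4.7824)/1.23=0.9149; Δ=(0.0000−4.7824)/(373.3010−190.6789)=-0.0262; B=V−Δ·S=7.9478
Node (1,0) S=98.6900: V=(p*·6.8614+(1−p*)·16.5246)/1.23=7.4269; Δ=(6.8614−16.5246)/(137.1791−70.0699)=-0.1440; B=V−Δ·S=21.6374
Node (1,1) S=193.2100: V=(p*·0.9149+(1−p*)·6.8614)/1.23=1.8813; Δ=(0.9149−6.8614)/(268.5619−137.1791)=-0.0453; B=V−Δ·S=10.6263
Node (0,0) S=139.0000: V=(p*·1.8813+(1−p*)·7.4269)/1.23=2.5904; Δ=(1.8813−7.4269)/(193.2100−98.6900)=-0.0587; B=V−Δ·S=10.7456
Root portfolio cost Δ·139+B reproduces V0=2.5904.

(0,0): Delta=-0.0587 Bond=10.7456
(1,0): Delta=-0.1440 Bond=21.6374
(1,1): Delta=-0.0453 Bond=10.6263
(2,0): Delta=0.0000 Bond=16.5246
(2,1): Delta=-0.1666 Bond=29.7185
(2,2): Delta=-0.0262 Bond=7.9478
(3,0): Delta=0.0000 Bond=20.3252
(3,1): Delta=0.0000 Bond=20.3252
(3,2): Delta=-0.1928 Bond=41.5471
(3,3): Delta=0.0000 Bond=0.0000
V0=2.5904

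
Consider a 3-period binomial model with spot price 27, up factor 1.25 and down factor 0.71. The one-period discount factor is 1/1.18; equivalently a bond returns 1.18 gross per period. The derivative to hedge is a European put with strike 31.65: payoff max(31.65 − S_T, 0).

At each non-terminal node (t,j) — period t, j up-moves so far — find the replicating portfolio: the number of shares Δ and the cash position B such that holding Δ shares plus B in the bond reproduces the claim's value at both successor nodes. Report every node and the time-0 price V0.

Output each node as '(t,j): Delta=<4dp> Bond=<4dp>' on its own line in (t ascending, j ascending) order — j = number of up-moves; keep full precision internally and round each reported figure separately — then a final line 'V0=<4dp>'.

(0,0): Delta=-0.2132 Bond=6.4815
(1,0): Delta=-1.0000 Bond=22.7305
(1,1): Delta=-0.1467 Bond=5.4019
(2,0): Delta=-1.0000 Bond=26.8220
(2,1): Delta=-1.0000 Bond=26.8220
(2,2): Delta=-0.0745 Bond=3.3288
V0=0.7243

Risk-neutral probability p* = (R−d)/(u−d) = (1.18−0.71)/(1.25−0.71) = 0.8704.
Terminal values V(3,·): V(3,0)=21.9864, V(3,1)=14.6366, V(3,2)=1.6969, V(3,3)=0.0000
(2,0): S=13.6107. Δ = (V_up−V_dn)/(S_up−S_dn) = (14.6366−21.9864)/(17.0134−9.6636) = -1.0000. V = [p*·14.6366 + (1−p*)·21.9864]/1.18 = 13.2113. B = V − Δ·S = 26.8220.
(2,1): S=23.9625. Δ = (V_up−V_dn)/(S_up−S_dn) = (1.6969−14.6366)/(29.9531−17.0134) = -1.0000. V = [p*·1.6969 + (1−p*)·14.6366]/1.18 = 2.8595. B = V − Δ·S = 26.8220.
(2,2): S=42.1875. Δ = (V_up−V_dn)/(S_up−S_dn) = (0.0000−1.6969)/(52.7344−29.9531) = -0.0745. V = [p*·0.0000 + (1−p*)·1.6969]/1.18 = 0.1864. B = V − Δ·S = 3.3288.
(1,0): S=19.1700. Δ = (V_up−V_dn)/(S_up−S_dn) = (2.8595−13.2113)/(23.9625−13.6107) = -1.0000. V = [p*·2.8595 + (1−p*)·13.2113]/1.18 = 3.5605. B = V − Δ·S = 22.7305.
(1,1): S=33.7500. Δ = (V_up−V_dn)/(S_up−S_dn) = (0.1864−2.8595)/(42.1875−23.9625) = -0.1467. V = [p*·0.1864 + (1−p*)·2.8595]/1.18 = 0.4516. B = V − Δ·S = 5.4019.
(0,0): S=27.0000. Δ = (V_up−V_dn)/(S_up−S_dn) = (0.4516−3.5605)/(33.7500−19.1700) = -0.2132. V = [p*·0.4516 + (1−p*)·3.5605]/1.18 = 0.7243. B = V − Δ·S = 6.4815.
Each (Δ,B) replicates both successor values, so the strategy is self-financing and V0 is arbitrage-free.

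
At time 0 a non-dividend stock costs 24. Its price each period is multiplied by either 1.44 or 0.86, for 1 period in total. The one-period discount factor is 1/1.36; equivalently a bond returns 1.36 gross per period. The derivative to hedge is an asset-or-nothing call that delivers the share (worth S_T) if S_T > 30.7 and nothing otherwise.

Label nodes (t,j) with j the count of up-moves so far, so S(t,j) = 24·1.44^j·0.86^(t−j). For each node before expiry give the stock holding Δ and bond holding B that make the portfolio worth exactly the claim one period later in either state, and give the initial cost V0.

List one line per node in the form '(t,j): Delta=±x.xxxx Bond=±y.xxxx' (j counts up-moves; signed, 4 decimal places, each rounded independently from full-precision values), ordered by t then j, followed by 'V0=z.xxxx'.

(0,0): Delta=2.4828 Bond=-37.6795
V0=21.9067

The replicating-portfolio and risk-neutral prices coincide; use p* = (1.36−0.86)/(1.44−0.86) = 0.8621 for the latter.
Terminal payoffs: V(1,0)=0.0000, V(1,1)=34.5600
Node (0,0) S=24.0000: V=(p*·34.5600+(1−p*)·0.0000)/1.36=21.9067; Δ=(34.5600−0.0000)/(34.5600−20.6400)=2.4828; B=V−Δ·S=-37.6795
Each (Δ,B) replicates both successor values, so the strategy is self-financing and V0 is arbitrage-free.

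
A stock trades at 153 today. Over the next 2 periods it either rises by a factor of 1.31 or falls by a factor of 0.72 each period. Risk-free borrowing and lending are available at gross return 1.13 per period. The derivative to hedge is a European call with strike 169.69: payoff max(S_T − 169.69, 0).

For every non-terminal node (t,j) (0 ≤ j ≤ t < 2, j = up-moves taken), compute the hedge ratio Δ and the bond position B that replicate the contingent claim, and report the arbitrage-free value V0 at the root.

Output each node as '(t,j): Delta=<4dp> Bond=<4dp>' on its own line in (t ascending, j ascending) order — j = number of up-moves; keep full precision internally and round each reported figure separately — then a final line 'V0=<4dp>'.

(0,0): Delta=0.6327 Bond=-61.6803
(1,0): Delta=0.0000 Bond=0.0000
(1,1): Delta=0.7854 Bond=-100.2981
V0=35.1235

The replicating-portfolio and risk-neutral prices coincide; use p* = (1.13−0.72)/(1.31−0.72) = 0.6949 for the latter.
Payoff layer (t=2): V(2,0)=0.0000, V(2,1)=0.0000, V(2,2)=92.8733
Node (1,0) S=110.1600: V=(p*·0.0000+(1−p*)·0.0000)/1.13=0.0000; Δ=(0.0000−0.0000)/(144.3096−79.3152)=0.0000; B=V−Δ·S=0.0000
Node (1,1) S=200.4300: V=(p*·92.8733+(1−p*)·0.0000)/1.13=57.1142; Δ=(92.8733−0.0000)/(262.5633−144.3096)=0.7854; B=V−Δ·S=-100.2981
Node (0,0) S=153.0000: V=(p*·57.1142+(1−p*)·0.0000)/1.13=35.1235; Δ=(57.1142−0.0000)/(200.4300−110.1600)=0.6327; B=V−Δ·S=-61.6803
Root portfolio cost Δ·153+B reproduces V0=35.1235.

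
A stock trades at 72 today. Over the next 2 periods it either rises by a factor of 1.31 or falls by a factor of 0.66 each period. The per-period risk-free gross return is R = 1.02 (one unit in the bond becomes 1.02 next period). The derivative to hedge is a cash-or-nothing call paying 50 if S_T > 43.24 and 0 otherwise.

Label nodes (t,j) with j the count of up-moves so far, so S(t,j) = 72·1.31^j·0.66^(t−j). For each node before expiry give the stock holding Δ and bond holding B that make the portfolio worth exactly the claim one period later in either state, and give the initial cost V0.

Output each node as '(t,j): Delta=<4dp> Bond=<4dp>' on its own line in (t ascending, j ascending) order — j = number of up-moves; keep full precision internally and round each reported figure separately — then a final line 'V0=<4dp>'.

Risk-neutral probability p* = (R−d)/(u−d) = (1.02−0.66)/(1.31−0.66) = 0.5538.
Payoff layer (t=2): V(2,0)=0.0000, V(2,1)=50.0000, V(2,2)=50.0000
Node (1,0) S=47.5200: V=(p*·50.0000+(1−p*)·0.0000)/1.02=27.1493; Δ=(50.0000−0.0000)/(62.2512−31.3632)=1.6188; B=V−Δ·S=-49.7738
Node (1,1) S=94.3200: V=(p*·50.0000+(1−p*)·50.0000)/1.02=49.0196; Δ=(50.0000−50.0000)/(123.5592−62.2512)=0.0000; B=V−Δ·S=49.0196
Node (0,0) S=72.0000: V=(p*·49.0196+(1−p*)·27.1493)/1.02=38.4923; Δ=(49.0196−27.1493)/(94.3200−47.5200)=0.4673; B=V−Δ·S=4.8457
The time-0 hedge costs 38.4923, which is the no-arbitrage price.

(0,0): Delta=0.4673 Bond=4.8457
(1,0): Delta=1.6188 Bond=-49.7738
(1,1): Delta=0.0000 Bond=49.0196
V0=38.4923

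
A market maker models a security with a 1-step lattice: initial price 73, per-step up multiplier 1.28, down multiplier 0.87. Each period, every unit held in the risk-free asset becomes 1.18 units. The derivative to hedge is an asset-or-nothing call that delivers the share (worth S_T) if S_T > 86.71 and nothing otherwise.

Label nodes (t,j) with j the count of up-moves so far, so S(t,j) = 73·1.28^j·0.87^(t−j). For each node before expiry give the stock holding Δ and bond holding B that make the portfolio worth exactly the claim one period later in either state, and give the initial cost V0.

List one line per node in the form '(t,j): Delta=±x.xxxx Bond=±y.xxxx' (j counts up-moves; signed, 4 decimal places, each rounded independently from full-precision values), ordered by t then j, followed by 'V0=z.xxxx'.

Risk-neutral probability p* = (R−d)/(u−d) = (1.18−0.87)/(1.28−0.87) = 0.7561.
At expiry t=1: V(1,0)=0.0000, V(1,1)=93.4400
(0,0): S=73.0000. Δ = (V_up−V_dn)/(S_up−S_dn) = (93.4400−0.0000)/(93.4400−63.5100) = 3.1220. V = [p*·93.4400 + (1−p*)·0.0000]/1.18 = 59.8727. B = V − Δ·S = -168.0298.
Self-financing check: at every node Δ·S+B equals the discounted successor values.

(0,0): Delta=3.1220 Bond=-168.0298
V0=59.8727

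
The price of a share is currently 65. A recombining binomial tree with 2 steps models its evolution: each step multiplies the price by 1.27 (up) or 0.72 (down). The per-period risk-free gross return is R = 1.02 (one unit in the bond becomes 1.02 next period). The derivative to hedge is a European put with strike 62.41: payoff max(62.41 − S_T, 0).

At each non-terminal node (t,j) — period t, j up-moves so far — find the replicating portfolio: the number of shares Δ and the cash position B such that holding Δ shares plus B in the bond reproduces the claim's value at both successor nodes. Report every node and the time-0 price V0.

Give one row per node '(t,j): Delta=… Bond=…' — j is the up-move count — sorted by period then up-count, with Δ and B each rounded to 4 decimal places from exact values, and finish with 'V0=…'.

Since d<R<u, set p* = (R−d)/(u−d) = 0.5455; price each node as the discounted p*-expectation of its children.
Terminal values V(2,·): V(2,0)=28.7140, V(2,1)=2.9740, V(2,2)=0.0000
Node (1,0) S=46.8000: V=(p*·2.9740+(1−p*)·28.7140)/1.02=14.3863; Δ=(2.9740−28.7140)/(59.4360−33.6960)=-1.0000; B=V−Δ·S=61.1863
Node (1,1) S=82.5500: V=(p*·0.0000+(1−p*)·2.9740)/1.02=1.3253; Δ=(0.0000−2.9740)/(104.8385−59.4360)=-0.0655; B=V−Δ·S=6.7326
Node (0,0) S=65.0000: V=(p*·1.3253+(1−p*)·14.3863)/1.02=7.1197; Δ=(1.3253−14.3863)/(82.5500−46.8000)=-0.3653; B=V−Δ·S=30.8669
Self-financing check: at every node Δ·S+B equals the discounted successor values.

(0,0): Delta=-0.3653 Bond=30.8669
(1,0): Delta=-1.0000 Bond=61.1863
(1,1): Delta=-0.0655 Bond=6.7326
V0=7.1197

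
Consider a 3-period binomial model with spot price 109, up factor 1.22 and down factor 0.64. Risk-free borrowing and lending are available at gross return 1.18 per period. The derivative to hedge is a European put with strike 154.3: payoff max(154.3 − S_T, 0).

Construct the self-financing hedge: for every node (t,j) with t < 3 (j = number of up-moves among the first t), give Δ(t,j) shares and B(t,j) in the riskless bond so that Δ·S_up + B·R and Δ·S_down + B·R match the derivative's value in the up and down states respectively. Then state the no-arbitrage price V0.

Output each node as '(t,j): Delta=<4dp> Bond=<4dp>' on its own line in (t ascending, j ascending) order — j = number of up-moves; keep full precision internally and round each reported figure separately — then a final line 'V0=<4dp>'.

No-arbitrage ⇒ martingale measure with p* = (R−d)/(u−d) = 0.9310.
At expiry t=3: V(3,0)=125.7263, V(3,1)=99.8314, V(3,2)=50.4692, V(3,3)=0.0000
(2,0): S=44.6464. Δ = (V_up−V_dn)/(S_up−S_dn) = (99.8314−125.7263)/(54.4686−28.5737) = -1.0000. V = [p*·99.8314 + (1−p*)·125.7263]/1.18 = 86.1163. B = V − Δ·S = 130.7627.
(2,1): S=85.1072. Δ = (V_up−V_dn)/(S_up−S_dn) = (50.4692−99.8314)/(103.8308−54.4686) = -1.0000. V = [p*·50.4692 + (1−p*)·99.8314]/1.18 = 45.6555. B = V − Δ·S = 130.7627.
(2,2): S=162.2356. Δ = (V_up−V_dn)/(S_up−S_dn) = (0.0000−50.4692)/(197.9274−103.8308) = -0.5364. V = [p*·0.0000 + (1−p*)·50.4692]/1.18 = 2.9497. B = V − Δ·S = 89.9656.
(1,0): S=69.7600. Δ = (V_up−V_dn)/(S_up−S_dn) = (45.6555−86.1163)/(85.1072−44.6464) = -1.0000. V = [p*·45.6555 + (1−p*)·86.1163]/1.18 = 41.0559. B = V − Δ·S = 110.8159.
(1,1): S=132.9800. Δ = (V_up−V_dn)/(S_up−S_dn) = (2.9497−45.6555)/(162.2356−85.1072) = -0.5537. V = [p*·2.9497 + (1−p*)·45.6555]/1.18 = 4.9957. B = V − Δ·S = 78.6264.
(0,0): S=109.0000. Δ = (V_up−V_dn)/(S_up−S_dn) = (4.9957−41.0559)/(132.9800−69.7600) = -0.5704. V = [p*·4.9957 + (1−p*)·41.0559]/1.18 = 6.3412. B = V − Δ·S = 68.5139.
Check: Δ(0,0)·S0 + B(0,0) = 6.3412 = V0.

(0,0): Delta=-0.5704 Bond=68.5139
(1,0): Delta=-1.0000 Bond=110.8159
(1,1): Delta=-0.5537 Bond=78.6264
(2,0): Delta=-1.0000 Bond=130.7627
(2,1): Delta=-1.0000 Bond=130.7627
(2,2): Delta=-0.5364 Bond=89.9656
V0=6.3412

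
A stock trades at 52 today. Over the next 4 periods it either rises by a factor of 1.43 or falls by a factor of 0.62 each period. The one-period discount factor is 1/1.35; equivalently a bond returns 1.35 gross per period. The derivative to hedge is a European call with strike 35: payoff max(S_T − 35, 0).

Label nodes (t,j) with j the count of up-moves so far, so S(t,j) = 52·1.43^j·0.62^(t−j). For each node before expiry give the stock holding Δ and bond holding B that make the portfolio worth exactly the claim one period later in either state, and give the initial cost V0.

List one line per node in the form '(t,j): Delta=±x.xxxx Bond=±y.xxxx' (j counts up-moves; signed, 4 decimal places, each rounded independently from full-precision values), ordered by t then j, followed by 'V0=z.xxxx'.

No-arbitrage ⇒ martingale measure with p* = (R−d)/(u−d) = 0.9012.
Terminal payoffs: V(4,0)=0.0000, V(4,1)=0.0000, V(4,2)=5.8751, V(4,3)=59.2764, V(4,4)=182.4440
  t=3,j=0: stock 12.3931 → up 17.7221 (V=0.0000), down 7.6837 (V=0.0000). Price 0.0000; hedge Δ=0.0000, bond B=0.0000.
  t=3,j=1: stock 28.5840 → up 40.8751 (V=5.8751), down 17.7221 (V=0.0000). Price 3.9221; hedge Δ=0.2538, bond B=-3.3311.
  t=3,j=2: stock 65.9276 → up 94.2764 (V=59.2764), down 40.8751 (V=5.8751). Price 40.0017; hedge Δ=1.0000, bond B=-25.9259.
  t=3,j=3: stock 152.0588 → up 217.4440 (V=182.4440), down 94.2764 (V=59.2764). Price 126.1328; hedge Δ=1.0000, bond B=-25.9259.
  t=2,j=0: stock 19.9888 → up 28.5840 (V=3.9221), down 12.3931 (V=0.0000). Price 2.6183; hedge Δ=0.2422, bond B=-2.2238.
  t=2,j=1: stock 46.1032 → up 65.9276 (V=40.0017), down 28.5840 (V=3.9221). Price 26.9913; hedge Δ=0.9662, bond B=-17.5514.
  t=2,j=2: stock 106.3348 → up 152.0588 (V=126.1328), down 65.9276 (V=40.0017). Price 87.1304; hedge Δ=1.0000, bond B=-19.2044.
  t=1,j=0: stock 32.2400 → up 46.1032 (V=26.9913), down 19.9888 (V=2.6183). Price 18.2104; hedge Δ=0.9333, bond B=-11.8796.
  t=1,j=1: stock 74.3600 → up 106.3348 (V=87.1304), down 46.1032 (V=26.9913). Price 60.1413; hedge Δ=0.9985, bond B=-14.1045.
  t=0,j=0: stock 52.0000 → up 74.3600 (V=60.1413), down 32.2400 (V=18.2104). Price 41.4815; hedge Δ=0.9955, bond B=-10.2850.
Each (Δ,B) replicates both successor values, so the strategy is self-financing and V0 is arbitrage-free.

(0,0): Delta=0.9955 Bond=-10.2850
(1,0): Delta=0.9333 Bond=-11.8796
(1,1): Delta=0.9985 Bond=-14.1045
(2,0): Delta=0.2422 Bond=-2.2238
(2,1): Delta=0.9662 Bond=-17.5514
(2,2): Delta=1.0000 Bond=-19.2044
(3,0): Delta=0.0000 Bond=0.0000
(3,1): Delta=0.2538 Bond=-3.3311
(3,2): Delta=1.0000 Bond=-25.9259
(3,3): Delta=1.0000 Bond=-25.9259
V0=41.4815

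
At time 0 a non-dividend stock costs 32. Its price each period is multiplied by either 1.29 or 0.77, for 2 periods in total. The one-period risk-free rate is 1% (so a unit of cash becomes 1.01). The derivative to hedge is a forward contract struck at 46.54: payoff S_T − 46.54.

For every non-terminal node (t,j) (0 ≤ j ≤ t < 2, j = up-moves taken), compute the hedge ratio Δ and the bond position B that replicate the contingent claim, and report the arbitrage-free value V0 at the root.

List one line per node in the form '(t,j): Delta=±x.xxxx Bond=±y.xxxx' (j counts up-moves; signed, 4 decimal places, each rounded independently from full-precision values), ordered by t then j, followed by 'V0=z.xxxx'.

(0,0): Delta=1.0000 Bond=-45.6230
(1,0): Delta=1.0000 Bond=-46.0792
(1,1): Delta=1.0000 Bond=-46.0792
V0=-13.6230

Risk-neutral probability p* = (R−d)/(u−d) = (1.01−0.77)/(1.29−0.77) = 0.4615.
Terminal values V(2,·): V(2,0)=-27.5672, V(2,1)=-14.7544, V(2,2)=6.7112
(1,0): S=24.6400. Δ = (V_up−V_dn)/(S_up−S_dn) = (-14.7544−-27.5672)/(31.7856−18.9728) = 1.0000. V = [p*·-14.7544 + (1−p*)·-27.5672]/1.01 = -21.4392. B = V − Δ·S = -46.0792.
(1,1): S=41.2800. Δ = (V_up−V_dn)/(S_up−S_dn) = (6.7112−-14.7544)/(53.2512−31.7856) = 1.0000. V = [p*·6.7112 + (1−p*)·-14.7544]/1.01 = -4.7992. B = V − Δ·S = -46.0792.
(0,0): S=32.0000. Δ = (V_up−V_dn)/(S_up−S_dn) = (-4.7992−-21.4392)/(41.2800−24.6400) = 1.0000. V = [p*·-4.7992 + (1−p*)·-21.4392]/1.01 = -13.6230. B = V − Δ·S = -45.6230.
Check: Δ(0,0)·S0 + B(0,0) = -13.6230 = V0.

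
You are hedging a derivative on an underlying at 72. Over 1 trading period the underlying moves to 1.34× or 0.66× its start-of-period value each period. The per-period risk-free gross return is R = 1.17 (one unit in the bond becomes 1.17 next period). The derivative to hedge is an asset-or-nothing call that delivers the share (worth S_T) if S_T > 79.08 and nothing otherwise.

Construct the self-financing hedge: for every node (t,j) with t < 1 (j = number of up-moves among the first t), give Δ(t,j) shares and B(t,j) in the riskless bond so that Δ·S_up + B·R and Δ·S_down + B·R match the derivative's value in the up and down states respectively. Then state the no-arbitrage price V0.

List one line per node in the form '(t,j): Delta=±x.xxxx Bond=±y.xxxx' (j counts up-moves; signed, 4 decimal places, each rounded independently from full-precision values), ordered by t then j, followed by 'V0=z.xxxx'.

(0,0): Delta=1.9706 Bond=-80.0362
V0=61.8462

The replicating-portfolio and risk-neutral prices coincide; use p* = (1.17−0.66)/(1.34−0.66) = 0.7500 for the latter.
Terminal values V(1,·): V(1,0)=0.0000, V(1,1)=96.4800
  t=0,j=0: stock 72.0000 → up 96.4800 (V=96.4800), down 47.5200 (V=0.0000). Price 61.8462; hedge Δ=1.9706, bond B=-80.0362.
Check: Δ(0,0)·S0 + B(0,0) = 61.8462 = V0.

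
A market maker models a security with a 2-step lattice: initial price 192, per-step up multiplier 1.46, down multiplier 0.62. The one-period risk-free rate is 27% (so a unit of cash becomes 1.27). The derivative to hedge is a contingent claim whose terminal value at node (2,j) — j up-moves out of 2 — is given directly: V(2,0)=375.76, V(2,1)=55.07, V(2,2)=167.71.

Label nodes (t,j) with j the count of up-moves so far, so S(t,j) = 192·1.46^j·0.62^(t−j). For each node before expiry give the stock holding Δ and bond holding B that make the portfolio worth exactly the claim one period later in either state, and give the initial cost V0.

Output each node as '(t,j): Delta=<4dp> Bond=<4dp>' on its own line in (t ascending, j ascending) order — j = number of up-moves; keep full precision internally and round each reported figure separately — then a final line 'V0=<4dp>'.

(0,0): Delta=0.0714 Bond=72.4239
(1,0): Delta=-3.2071 Bond=482.2518
(1,1): Delta=0.4784 Bond=-22.1016
V0=86.1330

Under the risk-neutral measure, an up-move has probability p* = (R−d)/(u−d) = 0.7738 and values discount at R = 1.27.
At expiry t=2: V(2,0)=375.7600, V(2,1)=55.0700, V(2,2)=167.7100
(1,0): S=119.0400. Δ = (V_up−V_dn)/(S_up−S_dn) = (55.0700−375.7600)/(173.7984−73.8048) = -3.2071. V = [p*·55.0700 + (1−p*)·375.7600]/1.27 = 100.4780. B = V − Δ·S = 482.2518.
(1,1): S=280.3200. Δ = (V_up−V_dn)/(S_up−S_dn) = (167.7100−55.0700)/(409.2672−173.7984) = 0.4784. V = [p*·167.7100 + (1−p*)·55.0700]/1.27 = 111.9936. B = V − Δ·S = -22.1016.
(0,0): S=192.0000. Δ = (V_up−V_dn)/(S_up−S_dn) = (111.9936−100.4780)/(280.3200−119.0400) = 0.0714. V = [p*·111.9936 + (1−p*)·100.4780]/1.27 = 86.1330. B = V − Δ·S = 72.4239.
Self-financing check: at every node Δ·S+B equals the discounted successor values.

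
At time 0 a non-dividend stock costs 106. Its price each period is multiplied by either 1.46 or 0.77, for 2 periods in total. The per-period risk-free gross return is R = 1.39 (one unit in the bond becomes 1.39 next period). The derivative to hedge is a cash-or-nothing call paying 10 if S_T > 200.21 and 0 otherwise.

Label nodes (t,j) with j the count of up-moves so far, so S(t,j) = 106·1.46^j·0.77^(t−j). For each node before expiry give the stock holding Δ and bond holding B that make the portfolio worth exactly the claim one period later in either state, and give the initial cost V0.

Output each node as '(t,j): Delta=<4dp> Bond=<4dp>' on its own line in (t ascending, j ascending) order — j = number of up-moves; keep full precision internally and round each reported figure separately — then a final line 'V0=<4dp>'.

The replicating-portfolio and risk-neutral prices coincide; use p* = (1.39−0.77)/(1.46−0.77) = 0.8986 for the latter.
Payoff layer (t=2): V(2,0)=0.0000, V(2,1)=0.0000, V(2,2)=10.0000
  t=1,j=0: stock 81.6200 → up 119.1652 (V=0.0000), down 62.8474 (V=0.0000). Price 0.0000; hedge Δ=0.0000, bond B=0.0000.
  t=1,j=1: stock 154.7600 → up 225.9496 (V=10.0000), down 119.1652 (V=0.0000). Price 6.4644; hedge Δ=0.0936, bond B=-8.0284.
  t=0,j=0: stock 106.0000 → up 154.7600 (V=6.4644), down 81.6200 (V=0.0000). Price 4.1788; hedge Δ=0.0884, bond B=-5.1898.
Root portfolio cost Δ·106+B reproduces V0=4.1788.

(0,0): Delta=0.0884 Bond=-5.1898
(1,0): Delta=0.0000 Bond=0.0000
(1,1): Delta=0.0936 Bond=-8.0284
V0=4.1788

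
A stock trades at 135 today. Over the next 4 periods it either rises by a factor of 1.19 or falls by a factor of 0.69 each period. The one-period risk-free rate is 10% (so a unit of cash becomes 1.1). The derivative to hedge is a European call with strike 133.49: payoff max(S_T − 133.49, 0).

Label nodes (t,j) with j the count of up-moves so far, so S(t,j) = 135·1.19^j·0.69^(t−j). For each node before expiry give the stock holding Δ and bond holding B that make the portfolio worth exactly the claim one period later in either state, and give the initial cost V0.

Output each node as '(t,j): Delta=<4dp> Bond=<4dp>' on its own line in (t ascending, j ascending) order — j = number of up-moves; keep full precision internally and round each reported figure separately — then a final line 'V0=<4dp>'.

(0,0): Delta=0.7930 Bond=-58.3079
(1,0): Delta=0.2802 Bond=-16.3710
(1,1): Delta=0.8583 Bond=-74.6243
(2,0): Delta=0.0000 Bond=0.0000
(2,1): Delta=0.3158 Bond=-21.9610
(2,2): Delta=0.9273 Bond=-95.2850
(3,0): Delta=0.0000 Bond=0.0000
(3,1): Delta=0.0000 Bond=0.0000
(3,2): Delta=0.3560 Bond=-29.4599
(3,3): Delta=1.0000 Bond=-121.3545
V0=48.7448

Risk-neutral probability p* = (R−d)/(u−d) = (1.1−0.69)/(1.19−0.69) = 0.8200.
Terminal values V(4,·): V(4,0)=0.0000, V(4,1)=0.0000, V(4,2)=0.0000, V(4,3)=23.4826, V(4,4)=137.2308
(3,0): S=44.3487. Δ = (V_up−V_dn)/(S_up−S_dn) = (0.0000−0.0000)/(52.7750−30.6006) = 0.0000. V = [p*·0.0000 + (1−p*)·0.0000]/1.1 = 0.0000. B = V − Δ·S = 0.0000.
(3,1): S=76.4855. Δ = (V_up−V_dn)/(S_up−S_dn) = (0.0000−0.0000)/(91.0177−52.7750) = 0.0000. V = [p*·0.0000 + (1−p*)·0.0000]/1.1 = 0.0000. B = V − Δ·S = 0.0000.
(3,2): S=131.9097. Δ = (V_up−V_dn)/(S_up−S_dn) = (23.4826−0.0000)/(156.9726−91.0177) = 0.3560. V = [p*·23.4826 + (1−p*)·0.0000]/1.1 = 17.5052. B = V − Δ·S = -29.4599.
(3,3): S=227.4965. Δ = (V_up−V_dn)/(S_up−S_dn) = (137.2308−23.4826)/(270.7208−156.9726) = 1.0000. V = [p*·137.2308 + (1−p*)·23.4826]/1.1 = 106.1419. B = V − Δ·S = -121.3545.
(2,0): S=64.2735. Δ = (V_up−V_dn)/(S_up−S_dn) = (0.0000−0.0000)/(76.4855−44.3487) = 0.0000. V = [p*·0.0000 + (1−p*)·0.0000]/1.1 = 0.0000. B = V − Δ·S = 0.0000.
(2,1): S=110.8485. Δ = (V_up−V_dn)/(S_up−S_dn) = (17.5052−0.0000)/(131.9097−76.4855) = 0.3158. V = [p*·17.5052 + (1−p*)·0.0000]/1.1 = 13.0493. B = V − Δ·S = -21.9610.
(2,2): S=191.1735. Δ = (V_up−V_dn)/(S_up−S_dn) = (106.1419−17.5052)/(227.4965−131.9097) = 0.9273. V = [p*·106.1419 + (1−p*)·17.5052]/1.1 = 81.9885. B = V − Δ·S = -95.2850.
(1,0): S=93.1500. Δ = (V_up−V_dn)/(S_up−S_dn) = (13.0493−0.0000)/(110.8485−64.2735) = 0.2802. V = [p*·13.0493 + (1−p*)·0.0000]/1.1 = 9.7277. B = V − Δ·S = -16.3710.
(1,1): S=160.6500. Δ = (V_up−V_dn)/(S_up−S_dn) = (81.9885−13.0493)/(191.1735−110.8485) = 0.8583. V = [p*·81.9885 + (1−p*)·13.0493]/1.1 = 63.2540. B = V − Δ·S = -74.6243.
(0,0): S=135.0000. Δ = (V_up−V_dn)/(S_up−S_dn) = (63.2540−9.7277)/(160.6500−93.1500) = 0.7930. V = [p*·63.2540 + (1−p*)·9.7277]/1.1 = 48.7448. B = V − Δ·S = -58.3079.
Root portfolio cost Δ·135+B reproduces V0=48.7448.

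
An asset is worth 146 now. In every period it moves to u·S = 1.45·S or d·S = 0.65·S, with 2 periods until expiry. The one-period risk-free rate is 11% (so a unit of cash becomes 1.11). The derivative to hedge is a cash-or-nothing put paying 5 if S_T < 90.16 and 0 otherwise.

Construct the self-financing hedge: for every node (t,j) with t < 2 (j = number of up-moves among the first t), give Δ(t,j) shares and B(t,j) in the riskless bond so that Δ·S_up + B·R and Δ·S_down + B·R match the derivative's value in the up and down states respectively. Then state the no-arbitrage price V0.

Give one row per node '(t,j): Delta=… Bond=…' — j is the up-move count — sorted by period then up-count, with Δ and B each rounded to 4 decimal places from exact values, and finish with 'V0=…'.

(0,0): Delta=-0.0164 Bond=3.1260
(1,0): Delta=-0.0659 Bond=8.1644
(1,1): Delta=0.0000 Bond=0.0000
V0=0.7330

No-arbitrage ⇒ martingale measure with p* = (R−d)/(u−d) = 0.5750.
Payoff layer (t=2): V(2,0)=5.0000, V(2,1)=0.0000, V(2,2)=0.0000
(1,0): S=94.9000. Δ = (V_up−V_dn)/(S_up−S_dn) = (0.0000−5.0000)/(137.6050−61.6850) = -0.0659. V = [p*·0.0000 + (1−p*)·5.0000]/1.11 = 1.9144. B = V − Δ·S = 8.1644.
(1,1): S=211.7000. Δ = (V_up−V_dn)/(S_up−S_dn) = (0.0000−0.0000)/(306.9650−137.6050) = 0.0000. V = [p*·0.0000 + (1−p*)·0.0000]/1.11 = 0.0000. B = V − Δ·S = 0.0000.
(0,0): S=146.0000. Δ = (V_up−V_dn)/(S_up−S_dn) = (0.0000−1.9144)/(211.7000−94.9000) = -0.0164. V = [p*·0.0000 + (1−p*)·1.9144]/1.11 = 0.7330. B = V − Δ·S = 3.1260.
Each (Δ,B) replicates both successor values, so the strategy is self-financing and V0 is arbitrage-free.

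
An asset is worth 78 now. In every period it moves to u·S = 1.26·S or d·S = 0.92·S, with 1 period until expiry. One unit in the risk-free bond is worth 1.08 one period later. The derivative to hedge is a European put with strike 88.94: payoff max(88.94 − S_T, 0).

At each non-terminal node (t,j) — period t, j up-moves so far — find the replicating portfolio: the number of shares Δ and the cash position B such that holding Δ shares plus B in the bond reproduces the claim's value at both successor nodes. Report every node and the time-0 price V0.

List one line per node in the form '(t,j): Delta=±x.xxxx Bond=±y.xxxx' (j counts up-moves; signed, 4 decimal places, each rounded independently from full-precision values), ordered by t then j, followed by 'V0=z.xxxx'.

No-arbitrage ⇒ martingale measure with p* = (R−d)/(u−d) = 0.4706.
At expiry t=1: V(1,0)=17.1800, V(1,1)=0.0000
  t=0,j=0: stock 78.0000 → up 98.2800 (V=0.0000), down 71.7600 (V=17.1800). Price 8.4216; hedge Δ=-0.6478, bond B=58.9510.
Each (Δ,B) replicates both successor values, so the strategy is self-financing and V0 is arbitrage-free.

(0,0): Delta=-0.6478 Bond=58.9510
V0=8.4216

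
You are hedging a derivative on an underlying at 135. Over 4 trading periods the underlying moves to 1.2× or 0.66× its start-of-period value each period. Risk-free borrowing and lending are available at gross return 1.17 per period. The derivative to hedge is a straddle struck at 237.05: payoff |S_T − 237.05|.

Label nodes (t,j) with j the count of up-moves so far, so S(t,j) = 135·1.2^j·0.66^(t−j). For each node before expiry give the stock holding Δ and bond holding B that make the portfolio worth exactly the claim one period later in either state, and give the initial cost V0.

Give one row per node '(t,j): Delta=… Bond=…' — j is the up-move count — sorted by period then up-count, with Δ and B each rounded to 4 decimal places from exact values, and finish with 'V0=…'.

Risk-neutral probability p* = (R−d)/(u−d) = (1.17−0.66)/(1.2−0.66) = 0.9444.
Payoff layer (t=4): V(4,0)=211.4341, V(4,1)=190.4756, V(4,2)=152.3694, V(4,3)=83.0852, V(4,4)=42.8860
  t=3,j=0: stock 38.8120 → up 46.5744 (V=190.4756), down 25.6159 (V=211.4341). Price 163.7949; hedge Δ=-1.0000, bond B=202.6068.
  t=3,j=1: stock 70.5672 → up 84.6806 (V=152.3694), down 46.5744 (V=190.4756). Price 132.0396; hedge Δ=-1.0000, bond B=202.6068.
  t=3,j=2: stock 128.3040 → up 153.9648 (V=83.0852), down 84.6806 (V=152.3694). Price 74.3028; hedge Δ=-1.0000, bond B=202.6068.
  t=3,j=3: stock 233.2800 → up 279.9360 (V=42.8860), down 153.9648 (V=83.0852). Price 38.5635; hedge Δ=-0.3191, bond B=113.0065.
  t=2,j=0: stock 58.8060 → up 70.5672 (V=132.0396), down 38.8120 (V=163.7949). Price 114.3622; hedge Δ=-1.0000, bond B=173.1682.
  t=2,j=1: stock 106.9200 → up 128.3040 (V=74.3028), down 70.5672 (V=132.0396). Price 66.2482; hedge Δ=-1.0000, bond B=173.1682.
  t=2,j=2: stock 194.4000 → up 233.2800 (V=38.5635), down 128.3040 (V=74.3028). Price 34.6573; hedge Δ=-0.3405, bond B=100.8412.
  t=1,j=0: stock 89.1000 → up 106.9200 (V=66.2482), down 58.8060 (V=114.3622). Price 58.9070; hedge Δ=-1.0000, bond B=148.0070.
  t=1,j=1: stock 162.0000 → up 194.4000 (V=34.6573), down 106.9200 (V=66.2482). Price 31.1216; hedge Δ=-0.3611, bond B=89.6234.
  t=0,j=0: stock 135.0000 → up 162.0000 (V=31.1216), down 89.1000 (V=58.9070). Price 27.9190; hedge Δ=-0.3811, bond B=79.3735.
Root portfolio cost Δ·135+B reproduces V0=27.9190.

(0,0): Delta=-0.3811 Bond=79.3735
(1,0): Delta=-1.0000 Bond=148.0070
(1,1): Delta=-0.3611 Bond=89.6234
(2,0): Delta=-1.0000 Bond=173.1682
(2,1): Delta=-1.0000 Bond=173.1682
(2,2): Delta=-0.3405 Bond=100.8412
(3,0): Delta=-1.0000 Bond=202.6068
(3,1): Delta=-1.0000 Bond=202.6068
(3,2): Delta=-1.0000 Bond=202.6068
(3,3): Delta=-0.3191 Bond=113.0065
V0=27.9190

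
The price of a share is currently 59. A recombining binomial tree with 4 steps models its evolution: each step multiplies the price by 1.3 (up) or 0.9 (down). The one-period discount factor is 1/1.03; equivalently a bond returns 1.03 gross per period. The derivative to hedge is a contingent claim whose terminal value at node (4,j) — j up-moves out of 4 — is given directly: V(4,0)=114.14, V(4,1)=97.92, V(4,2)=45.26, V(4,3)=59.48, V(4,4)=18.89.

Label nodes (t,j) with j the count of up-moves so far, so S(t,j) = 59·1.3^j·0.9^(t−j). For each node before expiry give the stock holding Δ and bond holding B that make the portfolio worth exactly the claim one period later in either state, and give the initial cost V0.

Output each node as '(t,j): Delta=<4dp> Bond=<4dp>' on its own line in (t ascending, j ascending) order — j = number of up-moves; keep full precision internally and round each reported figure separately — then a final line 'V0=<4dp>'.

(0,0): Delta=-1.0367 Bond=133.6960
(1,0): Delta=-1.2867 Bond=150.9818
(1,1): Delta=-0.6772 Bond=110.1360
(2,0): Delta=-1.4253 Bond=162.1362
(2,1): Delta=-1.0873 Bond=141.7518
(2,2): Delta=-0.0875 Bond=54.6388
(3,0): Delta=-0.9428 Bond=146.2476
(3,1): Delta=-2.1190 Bond=210.1019
(3,2): Delta=0.3961 Bond=12.8786
(3,3): Delta=-0.7828 Bond=146.4150
V0=72.5333

Under the risk-neutral measure, an up-move has probability p* = (R−d)/(u−d) = 0.3250 and values discount at R = 1.03.
Terminal values V(4,·): V(4,0)=114.1400, V(4,1)=97.9200, V(4,2)=45.2600, V(4,3)=59.4800, V(4,4)=18.8900
  t=3,j=0: stock 43.0110 → up 55.9143 (V=97.9200), down 38.7099 (V=114.1400). Price 105.6976; hedge Δ=-0.9428, bond B=146.2476.
  t=3,j=1: stock 62.1270 → up 80.7651 (V=45.2600), down 55.9143 (V=97.9200). Price 78.4519; hedge Δ=-2.1190, bond B=210.1019.
  t=3,j=2: stock 89.7390 → up 116.6607 (V=59.4800), down 80.7651 (V=45.2600). Price 48.4286; hedge Δ=0.3961, bond B=12.8786.
  t=3,j=3: stock 129.6230 → up 168.5099 (V=18.8900), down 116.6607 (V=59.4800). Price 44.9400; hedge Δ=-0.7828, bond B=146.4150.
  t=2,j=0: stock 47.7900 → up 62.1270 (V=78.4519), down 43.0110 (V=105.6976). Price 94.0221; hedge Δ=-1.4253, bond B=162.1362.
  t=2,j=1: stock 69.0300 → up 89.7390 (V=48.4286), down 62.1270 (V=78.4519). Price 66.6936; hedge Δ=-1.0873, bond B=141.7518.
  t=2,j=2: stock 99.7100 → up 129.6230 (V=44.9400), down 89.7390 (V=48.4286). Price 45.9173; hedge Δ=-0.0875, bond B=54.6388.
  t=1,j=0: stock 53.1000 → up 69.0300 (V=66.6936), down 47.7900 (V=94.0221). Price 82.6605; hedge Δ=-1.2867, bond B=150.9818.
  t=1,j=1: stock 76.7000 → up 99.7100 (V=45.9173), down 69.0300 (V=66.6936). Price 58.1954; hedge Δ=-0.6772, bond B=110.1360.
  t=0,j=0: stock 59.0000 → up 76.7000 (V=58.1954), down 53.1000 (V=82.6605). Price 72.5333; hedge Δ=-1.0367, bond B=133.6960.
Root portfolio cost Δ·59+B reproduces V0=72.5333.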